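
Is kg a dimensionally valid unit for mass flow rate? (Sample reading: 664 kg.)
No

mass flow rate has SI base units: kg / s
kg does NOT reduce to kg / s; a valid unit for mass flow rate would be e.g. kg/s.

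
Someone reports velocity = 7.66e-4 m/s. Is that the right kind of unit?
Yes

velocity has SI base units: m / s
m/s reduces to the same SI base units, so it is a valid unit for velocity.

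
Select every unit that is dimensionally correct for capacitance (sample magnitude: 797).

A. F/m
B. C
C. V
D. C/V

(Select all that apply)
D

capacitance has SI base units: A^2 * s^4 / (kg * m^2)

Checking each option against A^2 * s^4 / (kg * m^2):
  A. F/m: ✗ does not match
  B. C: ✗ does not match
  C. V: ✗ does not match
  D. C/V: ✓ matches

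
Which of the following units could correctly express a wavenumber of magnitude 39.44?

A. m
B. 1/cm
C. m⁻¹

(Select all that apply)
B, C

wavenumber has SI base units: 1 / m

Checking each option against 1 / m:
  A. m: ✗ does not match
  B. 1/cm: ✓ matches
  C. m⁻¹: ✓ matches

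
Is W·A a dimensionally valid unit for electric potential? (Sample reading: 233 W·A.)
No

electric potential has SI base units: kg * m^2 / (A * s^3)
W·A does NOT reduce to kg * m^2 / (A * s^3); a valid unit for electric potential would be e.g. V.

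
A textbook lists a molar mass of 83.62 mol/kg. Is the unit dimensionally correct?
No

molar mass has SI base units: kg / mol
mol/kg does NOT reduce to kg / mol; a valid unit for molar mass would be e.g. kg/mol.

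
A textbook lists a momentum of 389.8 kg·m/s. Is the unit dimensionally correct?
Yes

momentum has SI base units: kg * m / s
kg·m/s reduces to the same SI base units, so it is a valid unit for momentum.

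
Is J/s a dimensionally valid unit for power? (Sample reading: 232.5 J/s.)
Yes

power has SI base units: kg * m^2 / s^3
J/s reduces to the same SI base units, so it is a valid unit for power.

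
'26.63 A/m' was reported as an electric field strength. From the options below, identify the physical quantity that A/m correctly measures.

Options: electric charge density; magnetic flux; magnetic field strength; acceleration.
magnetic field strength

electric field strength should have units dimensionally equivalent to kg * m / (A * s^3) (e.g. V/m).
The given unit 'A/m' reduces to A / m. Of the listed options, that is the dimensionality of magnetic field strength.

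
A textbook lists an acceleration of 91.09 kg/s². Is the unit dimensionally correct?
No

acceleration has SI base units: m / s^2
kg/s² does NOT reduce to m / s^2; a valid unit for acceleration would be e.g. m/s².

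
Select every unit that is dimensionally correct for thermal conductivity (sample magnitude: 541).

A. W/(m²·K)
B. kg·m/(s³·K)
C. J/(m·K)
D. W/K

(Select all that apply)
B

thermal conductivity has SI base units: kg * m / (s^3 * K)

Checking each option against kg * m / (s^3 * K):
  A. W/(m²·K): ✗ does not match
  B. kg·m/(s³·K): ✓ matches
  C. J/(m·K): ✗ does not match
  D. W/K: ✗ does not match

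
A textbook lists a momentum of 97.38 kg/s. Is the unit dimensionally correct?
No

momentum has SI base units: kg * m / s
kg/s does NOT reduce to kg * m / s; a valid unit for momentum would be e.g. kg·m/s.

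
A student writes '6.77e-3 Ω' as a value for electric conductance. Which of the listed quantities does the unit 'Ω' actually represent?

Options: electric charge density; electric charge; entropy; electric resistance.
electric resistance

electric conductance should have units dimensionally equivalent to A^2 * s^3 / (kg * m^2) (e.g. S).
The given unit 'Ω' reduces to kg * m^2 / (A^2 * s^3). Of the listed options, that is the dimensionality of electric resistance.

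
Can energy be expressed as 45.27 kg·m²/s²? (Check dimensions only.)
Yes

energy has SI base units: kg * m^2 / s^2
kg·m²/s² reduces to the same SI base units, so it is a valid unit for energy.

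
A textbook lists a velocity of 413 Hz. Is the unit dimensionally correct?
No

velocity has SI base units: m / s
Hz does NOT reduce to m / s; a valid unit for velocity would be e.g. m/s.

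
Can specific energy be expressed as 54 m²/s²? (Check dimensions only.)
Yes

specific energy has SI base units: m^2 / s^2
m²/s² reduces to the same SI base units, so it is a valid unit for specific energy.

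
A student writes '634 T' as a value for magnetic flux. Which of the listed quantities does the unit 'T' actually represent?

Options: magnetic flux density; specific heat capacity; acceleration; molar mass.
magnetic flux density

magnetic flux should have units dimensionally equivalent to kg * m^2 / (A * s^2) (e.g. Wb).
The given unit 'T' reduces to kg / (A * s^2). Of the listed options, that is the dimensionality of magnetic flux density.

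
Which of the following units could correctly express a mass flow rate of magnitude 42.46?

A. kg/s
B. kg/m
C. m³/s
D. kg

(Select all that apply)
A

mass flow rate has SI base units: kg / s

Checking each option against kg / s:
  A. kg/s: ✓ matches
  B. kg/m: ✗ does not match
  C. m³/s: ✗ does not match
  D. kg: ✗ does not match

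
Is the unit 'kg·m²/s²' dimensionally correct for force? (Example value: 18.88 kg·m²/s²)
No

force has SI base units: kg * m / s^2
kg·m²/s² does NOT reduce to kg * m / s^2; a valid unit for force would be e.g. N.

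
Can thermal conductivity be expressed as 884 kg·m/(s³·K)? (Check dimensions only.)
Yes

thermal conductivity has SI base units: kg * m / (s^3 * K)
kg·m/(s³·K) reduces to the same SI base units, so it is a valid unit for thermal conductivity.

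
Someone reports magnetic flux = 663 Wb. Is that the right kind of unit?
Yes

magnetic flux has SI base units: kg * m^2 / (A * s^2)
Wb reduces to the same SI base units, so it is a valid unit for magnetic flux.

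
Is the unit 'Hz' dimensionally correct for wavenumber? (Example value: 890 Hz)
No

wavenumber has SI base units: 1 / m
Hz does NOT reduce to 1 / m; a valid unit for wavenumber would be e.g. 1/m.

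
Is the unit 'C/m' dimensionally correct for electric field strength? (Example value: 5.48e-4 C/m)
No

electric field strength has SI base units: kg * m / (A * s^3)
C/m does NOT reduce to kg * m / (A * s^3); a valid unit for electric field strength would be e.g. V/m.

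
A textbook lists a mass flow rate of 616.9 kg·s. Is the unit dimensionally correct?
No

mass flow rate has SI base units: kg / s
kg·s does NOT reduce to kg / s; a valid unit for mass flow rate would be e.g. kg/s.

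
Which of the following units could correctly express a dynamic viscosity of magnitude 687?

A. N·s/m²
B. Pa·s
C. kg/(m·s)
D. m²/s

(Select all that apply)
A, B, C

dynamic viscosity has SI base units: kg / (m * s)

Checking each option against kg / (m * s):
  A. N·s/m²: ✓ matches
  B. Pa·s: ✓ matches
  C. kg/(m·s): ✓ matches
  D. m²/s: ✗ does not match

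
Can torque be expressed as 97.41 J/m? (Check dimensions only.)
No

torque has SI base units: kg * m^2 / s^2
J/m does NOT reduce to kg * m^2 / s^2; a valid unit for torque would be e.g. N·m.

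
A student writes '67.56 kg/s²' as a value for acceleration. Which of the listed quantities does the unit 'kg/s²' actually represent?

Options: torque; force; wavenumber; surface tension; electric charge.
surface tension

acceleration should have units dimensionally equivalent to m / s^2 (e.g. m/s²).
The given unit 'kg/s²' reduces to kg / s^2. Of the listed options, that is the dimensionality of surface tension.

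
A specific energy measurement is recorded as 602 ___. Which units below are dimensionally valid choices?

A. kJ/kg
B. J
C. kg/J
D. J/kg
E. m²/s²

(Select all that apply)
A, D, E

specific energy has SI base units: m^2 / s^2

Checking each option against m^2 / s^2:
  A. kJ/kg: ✓ matches
  B. J: ✗ does not match
  C. kg/J: ✗ does not match
  D. J/kg: ✓ matches
  E. m²/s²: ✓ matches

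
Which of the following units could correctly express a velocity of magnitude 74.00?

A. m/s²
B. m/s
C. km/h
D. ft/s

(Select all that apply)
B, C, D

velocity has SI base units: m / s

Checking each option against m / s:
  A. m/s²: ✗ does not match
  B. m/s: ✓ matches
  C. km/h: ✓ matches
  D. ft/s: ✓ matches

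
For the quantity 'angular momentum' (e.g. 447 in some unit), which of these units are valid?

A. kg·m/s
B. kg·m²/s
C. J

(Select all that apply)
B

angular momentum has SI base units: kg * m^2 / s

Checking each option against kg * m^2 / s:
  A. kg·m/s: ✗ does not match
  B. kg·m²/s: ✓ matches
  C. J: ✗ does not match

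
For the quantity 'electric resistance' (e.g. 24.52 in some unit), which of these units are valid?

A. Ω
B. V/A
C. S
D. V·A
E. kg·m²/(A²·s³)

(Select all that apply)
A, B, E

electric resistance has SI base units: kg * m^2 / (A^2 * s^3)

Checking each option against kg * m^2 / (A^2 * s^3):
  A. Ω: ✓ matches
  B. V/A: ✓ matches
  C. S: ✗ does not match
  D. V·A: ✗ does not match
  E. kg·m²/(A²·s³): ✓ matches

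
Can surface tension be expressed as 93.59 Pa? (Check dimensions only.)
No

surface tension has SI base units: kg / s^2
Pa does NOT reduce to kg / s^2; a valid unit for surface tension would be e.g. N/m.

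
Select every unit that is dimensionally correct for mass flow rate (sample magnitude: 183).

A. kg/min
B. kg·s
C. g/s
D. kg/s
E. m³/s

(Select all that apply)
A, C, D

mass flow rate has SI base units: kg / s

Checking each option against kg / s:
  A. kg/min: ✓ matches
  B. kg·s: ✗ does not match
  C. g/s: ✓ matches
  D. kg/s: ✓ matches
  E. m³/s: ✗ does not match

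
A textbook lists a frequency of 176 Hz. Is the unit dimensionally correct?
Yes

frequency has SI base units: 1 / s
Hz reduces to the same SI base units, so it is a valid unit for frequency.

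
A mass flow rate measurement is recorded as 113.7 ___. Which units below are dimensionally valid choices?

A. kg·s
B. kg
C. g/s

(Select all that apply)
C

mass flow rate has SI base units: kg / s

Checking each option against kg / s:
  A. kg·s: ✗ does not match
  B. kg: ✗ does not match
  C. g/s: ✓ matches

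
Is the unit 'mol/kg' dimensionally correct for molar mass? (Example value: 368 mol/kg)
No

molar mass has SI base units: kg / mol
mol/kg does NOT reduce to kg / mol; a valid unit for molar mass would be e.g. kg/mol.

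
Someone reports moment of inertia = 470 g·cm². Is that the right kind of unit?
Yes

moment of inertia has SI base units: kg * m^2
g·cm² reduces to the same SI base units, so it is a valid unit for moment of inertia.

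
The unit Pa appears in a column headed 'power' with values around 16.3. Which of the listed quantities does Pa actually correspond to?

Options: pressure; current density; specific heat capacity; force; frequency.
pressure

power should have units dimensionally equivalent to kg * m^2 / s^3 (e.g. W).
The given unit 'Pa' reduces to kg / (m * s^2). Of the listed options, that is the dimensionality of pressure.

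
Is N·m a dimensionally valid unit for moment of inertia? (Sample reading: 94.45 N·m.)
No

moment of inertia has SI base units: kg * m^2
N·m does NOT reduce to kg * m^2; a valid unit for moment of inertia would be e.g. kg·m².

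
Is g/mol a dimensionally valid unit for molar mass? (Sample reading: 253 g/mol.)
Yes

molar mass has SI base units: kg / mol
g/mol reduces to the same SI base units, so it is a valid unit for molar mass.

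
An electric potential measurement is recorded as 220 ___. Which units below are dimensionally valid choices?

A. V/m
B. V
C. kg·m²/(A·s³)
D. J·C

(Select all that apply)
B, C

electric potential has SI base units: kg * m^2 / (A * s^3)

Checking each option against kg * m^2 / (A * s^3):
  A. V/m: ✗ does not match
  B. V: ✓ matches
  C. kg·m²/(A·s³): ✓ matches
  D. J·C: ✗ does not match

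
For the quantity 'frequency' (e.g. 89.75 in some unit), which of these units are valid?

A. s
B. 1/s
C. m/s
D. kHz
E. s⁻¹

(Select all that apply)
B, D, E

frequency has SI base units: 1 / s

Checking each option against 1 / s:
  A. s: ✗ does not match
  B. 1/s: ✓ matches
  C. m/s: ✗ does not match
  D. kHz: ✓ matches
  E. s⁻¹: ✓ matches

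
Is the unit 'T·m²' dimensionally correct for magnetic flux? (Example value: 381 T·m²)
Yes

magnetic flux has SI base units: kg * m^2 / (A * s^2)
T·m² reduces to the same SI base units, so it is a valid unit for magnetic flux.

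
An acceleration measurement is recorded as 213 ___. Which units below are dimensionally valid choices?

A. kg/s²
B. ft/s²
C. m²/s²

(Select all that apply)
B

acceleration has SI base units: m / s^2

Checking each option against m / s^2:
  A. kg/s²: ✗ does not match
  B. ft/s²: ✓ matches
  C. m²/s²: ✗ does not match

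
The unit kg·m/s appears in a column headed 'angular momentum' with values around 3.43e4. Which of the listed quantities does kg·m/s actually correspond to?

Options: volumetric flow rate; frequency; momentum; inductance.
momentum

angular momentum should have units dimensionally equivalent to kg * m^2 / s (e.g. kg·m²/s).
The given unit 'kg·m/s' reduces to kg * m / s. Of the listed options, that is the dimensionality of momentum.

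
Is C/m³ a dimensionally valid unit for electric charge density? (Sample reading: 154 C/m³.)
Yes

electric charge density has SI base units: A * s / m^3
C/m³ reduces to the same SI base units, so it is a valid unit for electric charge density.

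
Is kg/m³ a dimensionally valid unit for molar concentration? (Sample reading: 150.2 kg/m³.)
No

molar concentration has SI base units: mol / m^3
kg/m³ does NOT reduce to mol / m^3; a valid unit for molar concentration would be e.g. mol/m³.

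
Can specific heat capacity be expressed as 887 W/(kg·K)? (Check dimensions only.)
No

specific heat capacity has SI base units: m^2 / (s^2 * K)
W/(kg·K) does NOT reduce to m^2 / (s^2 * K); a valid unit for specific heat capacity would be e.g. J/(kg·K).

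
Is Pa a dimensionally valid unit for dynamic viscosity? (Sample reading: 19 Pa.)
No

dynamic viscosity has SI base units: kg / (m * s)
Pa does NOT reduce to kg / (m * s); a valid unit for dynamic viscosity would be e.g. Pa·s.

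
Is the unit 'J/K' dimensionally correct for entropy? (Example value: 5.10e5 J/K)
Yes

entropy has SI base units: kg * m^2 / (s^2 * K)
J/K reduces to the same SI base units, so it is a valid unit for entropy.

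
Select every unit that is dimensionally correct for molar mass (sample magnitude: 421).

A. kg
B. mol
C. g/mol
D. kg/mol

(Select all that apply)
C, D

molar mass has SI base units: kg / mol

Checking each option against kg / mol:
  A. kg: ✗ does not match
  B. mol: ✗ does not match
  C. g/mol: ✓ matches
  D. kg/mol: ✓ matches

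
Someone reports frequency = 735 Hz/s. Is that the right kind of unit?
No

frequency has SI base units: 1 / s
Hz/s does NOT reduce to 1 / s; a valid unit for frequency would be e.g. Hz.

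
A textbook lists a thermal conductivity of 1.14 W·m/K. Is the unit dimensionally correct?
No

thermal conductivity has SI base units: kg * m / (s^3 * K)
W·m/K does NOT reduce to kg * m / (s^3 * K); a valid unit for thermal conductivity would be e.g. W/(m·K).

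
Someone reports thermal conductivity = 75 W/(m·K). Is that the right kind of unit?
Yes

thermal conductivity has SI base units: kg * m / (s^3 * K)
W/(m·K) reduces to the same SI base units, so it is a valid unit for thermal conductivity.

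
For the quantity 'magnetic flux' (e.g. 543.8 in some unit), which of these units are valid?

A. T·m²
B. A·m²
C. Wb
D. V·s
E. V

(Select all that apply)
A, C, D

magnetic flux has SI base units: kg * m^2 / (A * s^2)

Checking each option against kg * m^2 / (A * s^2):
  A. T·m²: ✓ matches
  B. A·m²: ✗ does not match
  C. Wb: ✓ matches
  D. V·s: ✓ matches
  E. V: ✗ does not match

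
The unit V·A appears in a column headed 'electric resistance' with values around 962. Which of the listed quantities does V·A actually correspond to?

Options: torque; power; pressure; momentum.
power

electric resistance should have units dimensionally equivalent to kg * m^2 / (A^2 * s^3) (e.g. Ω).
The given unit 'V·A' reduces to kg * m^2 / s^3. Of the listed options, that is the dimensionality of power.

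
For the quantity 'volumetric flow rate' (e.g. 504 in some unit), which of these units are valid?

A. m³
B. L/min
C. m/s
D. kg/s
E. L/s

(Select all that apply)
B, E

volumetric flow rate has SI base units: m^3 / s

Checking each option against m^3 / s:
  A. m³: ✗ does not match
  B. L/min: ✓ matches
  C. m/s: ✗ does not match
  D. kg/s: ✗ does not match
  E. L/s: ✓ matches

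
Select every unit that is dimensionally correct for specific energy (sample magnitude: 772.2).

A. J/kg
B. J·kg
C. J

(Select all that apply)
A

specific energy has SI base units: m^2 / s^2

Checking each option against m^2 / s^2:
  A. J/kg: ✓ matches
  B. J·kg: ✗ does not match
  C. J: ✗ does not match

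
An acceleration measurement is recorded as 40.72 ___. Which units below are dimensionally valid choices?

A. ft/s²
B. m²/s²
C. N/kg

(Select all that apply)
A, C

acceleration has SI base units: m / s^2

Checking each option against m / s^2:
  A. ft/s²: ✓ matches
  B. m²/s²: ✗ does not match
  C. N/kg: ✓ matches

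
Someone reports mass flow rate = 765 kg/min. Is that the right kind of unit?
Yes

mass flow rate has SI base units: kg / s
kg/min reduces to the same SI base units, so it is a valid unit for mass flow rate.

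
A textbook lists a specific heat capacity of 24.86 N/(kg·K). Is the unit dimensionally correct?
No

specific heat capacity has SI base units: m^2 / (s^2 * K)
N/(kg·K) does NOT reduce to m^2 / (s^2 * K); a valid unit for specific heat capacity would be e.g. J/(kg·K).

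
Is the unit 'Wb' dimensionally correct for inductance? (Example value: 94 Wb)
No

inductance has SI base units: kg * m^2 / (A^2 * s^2)
Wb does NOT reduce to kg * m^2 / (A^2 * s^2); a valid unit for inductance would be e.g. H.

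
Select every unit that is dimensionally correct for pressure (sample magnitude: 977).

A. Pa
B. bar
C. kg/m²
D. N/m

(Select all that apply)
A, B

pressure has SI base units: kg / (m * s^2)

Checking each option against kg / (m * s^2):
  A. Pa: ✓ matches
  B. bar: ✓ matches
  C. kg/m²: ✗ does not match
  D. N/m: ✗ does not match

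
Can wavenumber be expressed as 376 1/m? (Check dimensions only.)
Yes

wavenumber has SI base units: 1 / m
1/m reduces to the same SI base units, so it is a valid unit for wavenumber.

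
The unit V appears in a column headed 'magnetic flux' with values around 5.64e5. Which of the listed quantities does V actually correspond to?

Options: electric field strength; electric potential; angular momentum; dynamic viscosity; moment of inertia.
electric potential

magnetic flux should have units dimensionally equivalent to kg * m^2 / (A * s^2) (e.g. Wb).
The given unit 'V' reduces to kg * m^2 / (A * s^3). Of the listed options, that is the dimensionality of electric potential.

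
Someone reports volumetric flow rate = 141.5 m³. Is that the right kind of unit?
No

volumetric flow rate has SI base units: m^3 / s
m³ does NOT reduce to m^3 / s; a valid unit for volumetric flow rate would be e.g. m³/s.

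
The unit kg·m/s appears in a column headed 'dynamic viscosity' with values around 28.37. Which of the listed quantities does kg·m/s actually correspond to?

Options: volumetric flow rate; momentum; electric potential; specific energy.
momentum

dynamic viscosity should have units dimensionally equivalent to kg / (m * s) (e.g. Pa·s).
The given unit 'kg·m/s' reduces to kg * m / s. Of the listed options, that is the dimensionality of momentum.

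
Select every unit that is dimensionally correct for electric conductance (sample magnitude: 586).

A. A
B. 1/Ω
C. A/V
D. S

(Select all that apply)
B, C, D

electric conductance has SI base units: A^2 * s^3 / (kg * m^2)

Checking each option against A^2 * s^3 / (kg * m^2):
  A. A: ✗ does not match
  B. 1/Ω: ✓ matches
  C. A/V: ✓ matches
  D. S: ✓ matches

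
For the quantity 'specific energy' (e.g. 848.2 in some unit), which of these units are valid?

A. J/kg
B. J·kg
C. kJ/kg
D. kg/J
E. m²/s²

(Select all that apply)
A, C, E

specific energy has SI base units: m^2 / s^2

Checking each option against m^2 / s^2:
  A. J/kg: ✓ matches
  B. J·kg: ✗ does not match
  C. kJ/kg: ✓ matches
  D. kg/J: ✗ does not match
  E. m²/s²: ✓ matches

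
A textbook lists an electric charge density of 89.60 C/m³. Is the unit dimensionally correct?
Yes

electric charge density has SI base units: A * s / m^3
C/m³ reduces to the same SI base units, so it is a valid unit for electric charge density.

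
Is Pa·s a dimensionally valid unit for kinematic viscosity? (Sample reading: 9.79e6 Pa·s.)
No

kinematic viscosity has SI base units: m^2 / s
Pa·s does NOT reduce to m^2 / s; a valid unit for kinematic viscosity would be e.g. m²/s.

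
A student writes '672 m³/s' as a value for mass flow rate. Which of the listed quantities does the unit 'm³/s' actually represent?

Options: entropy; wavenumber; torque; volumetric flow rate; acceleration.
volumetric flow rate

mass flow rate should have units dimensionally equivalent to kg / s (e.g. kg/s).
The given unit 'm³/s' reduces to m^3 / s. Of the listed options, that is the dimensionality of volumetric flow rate.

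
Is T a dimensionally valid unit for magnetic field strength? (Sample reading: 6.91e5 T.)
No

magnetic field strength has SI base units: A / m
T does NOT reduce to A / m; a valid unit for magnetic field strength would be e.g. A/m.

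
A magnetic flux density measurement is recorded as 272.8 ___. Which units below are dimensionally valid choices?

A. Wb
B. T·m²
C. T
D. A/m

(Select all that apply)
C

magnetic flux density has SI base units: kg / (A * s^2)

Checking each option against kg / (A * s^2):
  A. Wb: ✗ does not match
  B. T·m²: ✗ does not match
  C. T: ✓ matches
  D. A/m: ✗ does not match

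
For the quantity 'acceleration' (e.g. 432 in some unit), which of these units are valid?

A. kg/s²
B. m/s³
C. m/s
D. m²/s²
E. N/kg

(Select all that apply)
E

acceleration has SI base units: m / s^2

Checking each option against m / s^2:
  A. kg/s²: ✗ does not match
  B. m/s³: ✗ does not match
  C. m/s: ✗ does not match
  D. m²/s²: ✗ does not match
  E. N/kg: ✓ matches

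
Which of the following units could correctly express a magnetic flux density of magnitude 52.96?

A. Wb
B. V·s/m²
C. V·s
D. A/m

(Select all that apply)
B

magnetic flux density has SI base units: kg / (A * s^2)

Checking each option against kg / (A * s^2):
  A. Wb: ✗ does not match
  B. V·s/m²: ✓ matches
  C. V·s: ✗ does not match
  D. A/m: ✗ does not match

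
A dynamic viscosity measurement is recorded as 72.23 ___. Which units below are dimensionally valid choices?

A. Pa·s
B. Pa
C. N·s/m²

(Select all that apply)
A, C

dynamic viscosity has SI base units: kg / (m * s)

Checking each option against kg / (m * s):
  A. Pa·s: ✓ matches
  B. Pa: ✗ does not match
  C. N·s/m²: ✓ matches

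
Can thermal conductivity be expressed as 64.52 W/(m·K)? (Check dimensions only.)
Yes

thermal conductivity has SI base units: kg * m / (s^3 * K)
W/(m·K) reduces to the same SI base units, so it is a valid unit for thermal conductivity.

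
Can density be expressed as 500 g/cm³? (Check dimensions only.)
Yes

density has SI base units: kg / m^3
g/cm³ reduces to the same SI base units, so it is a valid unit for density.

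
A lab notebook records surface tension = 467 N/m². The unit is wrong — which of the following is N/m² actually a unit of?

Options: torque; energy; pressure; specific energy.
pressure

surface tension should have units dimensionally equivalent to kg / s^2 (e.g. N/m).
The given unit 'N/m²' reduces to kg / (m * s^2). Of the listed options, that is the dimensionality of pressure.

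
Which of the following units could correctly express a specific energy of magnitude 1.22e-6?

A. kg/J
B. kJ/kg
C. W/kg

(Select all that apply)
B

specific energy has SI base units: m^2 / s^2

Checking each option against m^2 / s^2:
  A. kg/J: ✗ does not match
  B. kJ/kg: ✓ matches
  C. W/kg: ✗ does not match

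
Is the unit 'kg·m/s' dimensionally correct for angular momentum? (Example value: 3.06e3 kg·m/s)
No

angular momentum has SI base units: kg * m^2 / s
kg·m/s does NOT reduce to kg * m^2 / s; a valid unit for angular momentum would be e.g. kg·m²/s.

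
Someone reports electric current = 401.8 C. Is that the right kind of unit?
No

electric current has SI base units: A
C does NOT reduce to A; a valid unit for electric current would be e.g. A.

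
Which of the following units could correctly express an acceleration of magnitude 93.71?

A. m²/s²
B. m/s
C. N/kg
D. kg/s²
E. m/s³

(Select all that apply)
C

acceleration has SI base units: m / s^2

Checking each option against m / s^2:
  A. m²/s²: ✗ does not match
  B. m/s: ✗ does not match
  C. N/kg: ✓ matches
  D. kg/s²: ✗ does not match
  E. m/s³: ✗ does not match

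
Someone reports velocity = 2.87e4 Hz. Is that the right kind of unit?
No

velocity has SI base units: m / s
Hz does NOT reduce to m / s; a valid unit for velocity would be e.g. m/s.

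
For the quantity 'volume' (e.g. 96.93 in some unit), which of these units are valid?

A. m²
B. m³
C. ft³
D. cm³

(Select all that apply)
B, C, D

volume has SI base units: m^3

Checking each option against m^3:
  A. m²: ✗ does not match
  B. m³: ✓ matches
  C. ft³: ✓ matches
  D. cm³: ✓ matches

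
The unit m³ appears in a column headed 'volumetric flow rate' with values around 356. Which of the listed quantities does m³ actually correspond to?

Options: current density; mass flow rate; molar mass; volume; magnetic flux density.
volume

volumetric flow rate should have units dimensionally equivalent to m^3 / s (e.g. m³/s).
The given unit 'm³' reduces to m^3. Of the listed options, that is the dimensionality of volume.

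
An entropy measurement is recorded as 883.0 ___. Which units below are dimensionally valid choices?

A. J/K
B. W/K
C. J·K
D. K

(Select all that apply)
A

entropy has SI base units: kg * m^2 / (s^2 * K)

Checking each option against kg * m^2 / (s^2 * K):
  A. J/K: ✓ matches
  B. W/K: ✗ does not match
  C. J·K: ✗ does not match
  D. K: ✗ does not match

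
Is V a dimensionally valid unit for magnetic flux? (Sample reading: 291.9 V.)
No

magnetic flux has SI base units: kg * m^2 / (A * s^2)
V does NOT reduce to kg * m^2 / (A * s^2); a valid unit for magnetic flux would be e.g. Wb.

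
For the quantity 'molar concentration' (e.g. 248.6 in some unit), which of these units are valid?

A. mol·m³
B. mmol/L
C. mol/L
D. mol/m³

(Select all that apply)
B, C, D

molar concentration has SI base units: mol / m^3

Checking each option against mol / m^3:
  A. mol·m³: ✗ does not match
  B. mmol/L: ✓ matches
  C. mol/L: ✓ matches
  D. mol/m³: ✓ matches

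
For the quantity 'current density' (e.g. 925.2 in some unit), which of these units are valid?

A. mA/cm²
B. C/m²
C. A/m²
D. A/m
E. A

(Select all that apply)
A, C

current density has SI base units: A / m^2

Checking each option against A / m^2:
  A. mA/cm²: ✓ matches
  B. C/m²: ✗ does not match
  C. A/m²: ✓ matches
  D. A/m: ✗ does not match
  E. A: ✗ does not match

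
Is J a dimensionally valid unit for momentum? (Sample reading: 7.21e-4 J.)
No

momentum has SI base units: kg * m / s
J does NOT reduce to kg * m / s; a valid unit for momentum would be e.g. kg·m/s.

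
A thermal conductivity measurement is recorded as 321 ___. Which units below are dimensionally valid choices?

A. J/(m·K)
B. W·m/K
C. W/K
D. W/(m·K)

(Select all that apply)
D

thermal conductivity has SI base units: kg * m / (s^3 * K)

Checking each option against kg * m / (s^3 * K):
  A. J/(m·K): ✗ does not match
  B. W·m/K: ✗ does not match
  C. W/K: ✗ does not match
  D. W/(m·K): ✓ matches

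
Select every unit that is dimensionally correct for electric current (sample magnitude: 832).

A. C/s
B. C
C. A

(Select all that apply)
A, C

electric current has SI base units: A

Checking each option against A:
  A. C/s: ✓ matches
  B. C: ✗ does not match
  C. A: ✓ matches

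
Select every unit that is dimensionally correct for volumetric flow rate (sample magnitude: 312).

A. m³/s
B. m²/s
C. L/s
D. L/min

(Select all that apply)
A, C, D

volumetric flow rate has SI base units: m^3 / s

Checking each option against m^3 / s:
  A. m³/s: ✓ matches
  B. m²/s: ✗ does not match
  C. L/s: ✓ matches
  D. L/min: ✓ matches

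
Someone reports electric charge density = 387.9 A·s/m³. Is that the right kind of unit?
Yes

electric charge density has SI base units: A * s / m^3
A·s/m³ reduces to the same SI base units, so it is a valid unit for electric charge density.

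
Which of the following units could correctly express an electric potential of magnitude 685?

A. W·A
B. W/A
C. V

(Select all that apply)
B, C

electric potential has SI base units: kg * m^2 / (A * s^3)

Checking each option against kg * m^2 / (A * s^3):
  A. W·A: ✗ does not match
  B. W/A: ✓ matches
  C. V: ✓ matches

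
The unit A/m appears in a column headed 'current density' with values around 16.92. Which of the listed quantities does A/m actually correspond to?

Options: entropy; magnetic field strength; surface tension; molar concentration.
magnetic field strength

current density should have units dimensionally equivalent to A / m^2 (e.g. A/m²).
The given unit 'A/m' reduces to A / m. Of the listed options, that is the dimensionality of magnetic field strength.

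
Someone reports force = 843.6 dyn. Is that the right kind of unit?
Yes

force has SI base units: kg * m / s^2
dyn reduces to the same SI base units, so it is a valid unit for force.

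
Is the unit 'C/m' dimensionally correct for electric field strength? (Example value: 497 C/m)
No

electric field strength has SI base units: kg * m / (A * s^3)
C/m does NOT reduce to kg * m / (A * s^3); a valid unit for electric field strength would be e.g. V/m.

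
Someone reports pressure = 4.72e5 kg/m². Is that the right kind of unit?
No

pressure has SI base units: kg / (m * s^2)
kg/m² does NOT reduce to kg / (m * s^2); a valid unit for pressure would be e.g. Pa.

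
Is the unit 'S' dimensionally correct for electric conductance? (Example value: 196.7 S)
Yes

electric conductance has SI base units: A^2 * s^3 / (kg * m^2)
S reduces to the same SI base units, so it is a valid unit for electric conductance.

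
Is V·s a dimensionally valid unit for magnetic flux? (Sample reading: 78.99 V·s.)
Yes

magnetic flux has SI base units: kg * m^2 / (A * s^2)
V·s reduces to the same SI base units, so it is a valid unit for magnetic flux.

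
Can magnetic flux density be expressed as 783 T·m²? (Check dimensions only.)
No

magnetic flux density has SI base units: kg / (A * s^2)
T·m² does NOT reduce to kg / (A * s^2); a valid unit for magnetic flux density would be e.g. T.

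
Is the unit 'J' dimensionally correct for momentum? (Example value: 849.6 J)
No

momentum has SI base units: kg * m / s
J does NOT reduce to kg * m / s; a valid unit for momentum would be e.g. kg·m/s.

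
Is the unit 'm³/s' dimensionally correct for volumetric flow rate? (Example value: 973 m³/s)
Yes

volumetric flow rate has SI base units: m^3 / s
m³/s reduces to the same SI base units, so it is a valid unit for volumetric flow rate.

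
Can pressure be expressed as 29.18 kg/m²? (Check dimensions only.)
No

pressure has SI base units: kg / (m * s^2)
kg/m² does NOT reduce to kg / (m * s^2); a valid unit for pressure would be e.g. Pa.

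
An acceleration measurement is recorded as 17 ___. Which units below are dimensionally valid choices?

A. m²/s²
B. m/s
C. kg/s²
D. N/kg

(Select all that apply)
D

acceleration has SI base units: m / s^2

Checking each option against m / s^2:
  A. m²/s²: ✗ does not match
  B. m/s: ✗ does not match
  C. kg/s²: ✗ does not match
  D. N/kg: ✓ matches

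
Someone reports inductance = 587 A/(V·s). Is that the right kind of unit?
No

inductance has SI base units: kg * m^2 / (A^2 * s^2)
A/(V·s) does NOT reduce to kg * m^2 / (A^2 * s^2); a valid unit for inductance would be e.g. H.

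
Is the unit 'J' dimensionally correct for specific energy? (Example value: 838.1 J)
No

specific energy has SI base units: m^2 / s^2
J does NOT reduce to m^2 / s^2; a valid unit for specific energy would be e.g. J/kg.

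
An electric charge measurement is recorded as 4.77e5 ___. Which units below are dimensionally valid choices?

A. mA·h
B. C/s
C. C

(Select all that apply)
A, C

electric charge has SI base units: A * s

Checking each option against A * s:
  A. mA·h: ✓ matches
  B. C/s: ✗ does not match
  C. C: ✓ matches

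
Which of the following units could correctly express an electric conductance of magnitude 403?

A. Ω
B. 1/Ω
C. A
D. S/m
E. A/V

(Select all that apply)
B, E

electric conductance has SI base units: A^2 * s^3 / (kg * m^2)

Checking each option against A^2 * s^3 / (kg * m^2):
  A. Ω: ✗ does not match
  B. 1/Ω: ✓ matches
  C. A: ✗ does not match
  D. S/m: ✗ does not match
  E. A/V: ✓ matches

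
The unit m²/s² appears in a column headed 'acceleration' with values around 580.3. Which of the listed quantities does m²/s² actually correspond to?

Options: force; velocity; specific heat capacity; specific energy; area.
specific energy

acceleration should have units dimensionally equivalent to m / s^2 (e.g. m/s²).
The given unit 'm²/s²' reduces to m^2 / s^2. Of the listed options, that is the dimensionality of specific energy.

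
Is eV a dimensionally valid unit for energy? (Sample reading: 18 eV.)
Yes

energy has SI base units: kg * m^2 / s^2
eV reduces to the same SI base units, so it is a valid unit for energy.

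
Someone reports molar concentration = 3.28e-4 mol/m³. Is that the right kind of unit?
Yes

molar concentration has SI base units: mol / m^3
mol/m³ reduces to the same SI base units, so it is a valid unit for molar concentration.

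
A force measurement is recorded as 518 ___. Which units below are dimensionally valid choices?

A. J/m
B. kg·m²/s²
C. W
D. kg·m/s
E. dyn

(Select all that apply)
A, E

force has SI base units: kg * m / s^2

Checking each option against kg * m / s^2:
  A. J/m: ✓ matches
  B. kg·m²/s²: ✗ does not match
  C. W: ✗ does not match
  D. kg·m/s: ✗ does not match
  E. dyn: ✓ matches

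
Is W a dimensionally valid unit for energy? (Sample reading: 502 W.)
No

energy has SI base units: kg * m^2 / s^2
W does NOT reduce to kg * m^2 / s^2; a valid unit for energy would be e.g. J.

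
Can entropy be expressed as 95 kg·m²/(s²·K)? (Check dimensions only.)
Yes

entropy has SI base units: kg * m^2 / (s^2 * K)
kg·m²/(s²·K) reduces to the same SI base units, so it is a valid unit for entropy.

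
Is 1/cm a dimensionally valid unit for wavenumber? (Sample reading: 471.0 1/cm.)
Yes

wavenumber has SI base units: 1 / m
1/cm reduces to the same SI base units, so it is a valid unit for wavenumber.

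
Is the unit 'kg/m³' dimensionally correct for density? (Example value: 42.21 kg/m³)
Yes

density has SI base units: kg / m^3
kg/m³ reduces to the same SI base units, so it is a valid unit for density.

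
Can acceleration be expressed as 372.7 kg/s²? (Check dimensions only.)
No

acceleration has SI base units: m / s^2
kg/s² does NOT reduce to m / s^2; a valid unit for acceleration would be e.g. m/s².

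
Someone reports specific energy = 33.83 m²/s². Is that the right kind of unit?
Yes

specific energy has SI base units: m^2 / s^2
m²/s² reduces to the same SI base units, so it is a valid unit for specific energy.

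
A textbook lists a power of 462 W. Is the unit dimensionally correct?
Yes

power has SI base units: kg * m^2 / s^3
W reduces to the same SI base units, so it is a valid unit for power.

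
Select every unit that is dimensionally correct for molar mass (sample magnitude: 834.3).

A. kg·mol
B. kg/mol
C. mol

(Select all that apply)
B

molar mass has SI base units: kg / mol

Checking each option against kg / mol:
  A. kg·mol: ✗ does not match
  B. kg/mol: ✓ matches
  C. mol: ✗ does not match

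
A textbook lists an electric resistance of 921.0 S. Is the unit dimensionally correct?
No

electric resistance has SI base units: kg * m^2 / (A^2 * s^3)
S does NOT reduce to kg * m^2 / (A^2 * s^3); a valid unit for electric resistance would be e.g. Ω.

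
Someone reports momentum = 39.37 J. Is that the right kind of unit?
No

momentum has SI base units: kg * m / s
J does NOT reduce to kg * m / s; a valid unit for momentum would be e.g. kg·m/s.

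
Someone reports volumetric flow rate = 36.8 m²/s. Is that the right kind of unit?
No

volumetric flow rate has SI base units: m^3 / s
m²/s does NOT reduce to m^3 / s; a valid unit for volumetric flow rate would be e.g. m³/s.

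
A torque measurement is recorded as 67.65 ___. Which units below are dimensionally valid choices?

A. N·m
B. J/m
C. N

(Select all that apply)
A

torque has SI base units: kg * m^2 / s^2

Checking each option against kg * m^2 / s^2:
  A. N·m: ✓ matches
  B. J/m: ✗ does not match
  C. N: ✗ does not match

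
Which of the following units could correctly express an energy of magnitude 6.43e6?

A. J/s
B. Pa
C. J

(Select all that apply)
C

energy has SI base units: kg * m^2 / s^2

Checking each option against kg * m^2 / s^2:
  A. J/s: ✗ does not match
  B. Pa: ✗ does not match
  C. J: ✓ matches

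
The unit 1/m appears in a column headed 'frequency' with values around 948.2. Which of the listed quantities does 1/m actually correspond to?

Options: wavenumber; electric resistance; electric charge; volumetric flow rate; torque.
wavenumber

frequency should have units dimensionally equivalent to 1 / s (e.g. Hz).
The given unit '1/m' reduces to 1 / m. Of the listed options, that is the dimensionality of wavenumber.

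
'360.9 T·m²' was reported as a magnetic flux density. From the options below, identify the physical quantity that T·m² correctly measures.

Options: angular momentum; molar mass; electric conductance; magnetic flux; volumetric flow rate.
magnetic flux

magnetic flux density should have units dimensionally equivalent to kg / (A * s^2) (e.g. T).
The given unit 'T·m²' reduces to kg * m^2 / (A * s^2). Of the listed options, that is the dimensionality of magnetic flux.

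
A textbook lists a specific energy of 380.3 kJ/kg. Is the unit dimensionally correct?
Yes

specific energy has SI base units: m^2 / s^2
kJ/kg reduces to the same SI base units, so it is a valid unit for specific energy.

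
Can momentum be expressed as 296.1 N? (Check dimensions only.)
No

momentum has SI base units: kg * m / s
N does NOT reduce to kg * m / s; a valid unit for momentum would be e.g. kg·m/s.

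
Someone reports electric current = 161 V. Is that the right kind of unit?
No

electric current has SI base units: A
V does NOT reduce to A; a valid unit for electric current would be e.g. A.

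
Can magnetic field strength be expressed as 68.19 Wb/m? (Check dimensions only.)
No

magnetic field strength has SI base units: A / m
Wb/m does NOT reduce to A / m; a valid unit for magnetic field strength would be e.g. A/m.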